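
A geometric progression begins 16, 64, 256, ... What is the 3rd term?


aₙ = a₁·r^(n-1)
= 16×4^2
= 16×16
= 256

a_3 = 256


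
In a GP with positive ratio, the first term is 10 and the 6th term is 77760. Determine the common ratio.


r^(n-1) = aₙ/a₁
r^5 = 77760/10 = 7776
r = 7776^(1/5)
= 6

r = 6


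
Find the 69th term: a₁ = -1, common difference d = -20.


aₙ = a₁ + (n-1)d
= -1 + (69-1)×-20
= -1 - 1360
= -1361

a_69 = -1361


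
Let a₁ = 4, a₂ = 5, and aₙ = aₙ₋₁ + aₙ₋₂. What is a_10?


Computing iteratively: 4, 5, 9, 14, 23, 37, 60, 97, 157, 254
a_10 = 254

a_10 = 254


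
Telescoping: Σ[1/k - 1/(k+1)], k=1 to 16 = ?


Telescoping: adjacent terms cancel.
= 1/1 - 1/17
= 1 - 1/17 = 16/17

Sum = 16/17


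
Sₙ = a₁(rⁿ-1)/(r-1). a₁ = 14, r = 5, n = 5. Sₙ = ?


Sₙ = 14×(5^5 - 1)/(5 - 1)
= 14×(3125 - 1)/4
= 14×3124/4
= 10934

S_5 = 10934


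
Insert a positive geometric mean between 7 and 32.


GM = √(7×32) = √224 = 14.9666

GM = 14.9666


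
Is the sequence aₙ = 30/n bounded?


a₁ = 30, a₂ = 30/2, a₃ = 30/3, ...
0 < aₙ ≤ 30 for all n ≥ 1
Lower bound: 0, Upper bound: 30
The sequence IS bounded

Bounded (0 < aₙ ≤ 30)


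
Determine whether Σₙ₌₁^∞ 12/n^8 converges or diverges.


p-series test: Σ c/n^p converges if p > 1, diverges if p ≤ 1 (constant c > 0 doesn't affect convergence).
p = 8
8 > 1 → CONVERGES

Converges (p = 8 > 1)


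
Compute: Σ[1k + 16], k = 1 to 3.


Σ(1k+16) = 1·Σk + 16·n
= 1·6 + 16·3
= 6 + 48 = 54

Σ = 54


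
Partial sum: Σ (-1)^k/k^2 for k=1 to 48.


S = -1 + 1/4 - 1/9 + 1/16 - 1/25 + 1/36 - 1/49 + 1/64 ± ...
= -0.8223
(Full series converges to -π²/12 ≈ -0.8225)

S_48 = -0.8223


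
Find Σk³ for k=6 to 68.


Σₖ₌6^68 k³ = [68·69/2]² − [5·6/2]²
= 5503716 − 225 = 5503491

Σk³ = 5503491


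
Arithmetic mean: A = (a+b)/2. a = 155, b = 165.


AM = (155 + 165)/2 = 320/2 = 160

AM = 160


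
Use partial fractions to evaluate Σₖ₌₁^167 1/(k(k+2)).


1/(k(k+2)) = (1/2)·(1/k - 1/(k+2)) (partial fractions)
Telescoping: Σ = (1/2)·(1 + 1/2 - 1/168 - 1/169) = 42251/56784

Sum = 42251/56784


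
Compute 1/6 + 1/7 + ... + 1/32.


Σₖ₌6^32 1/k = 1/6 + 1/7 + 1/8 + ... + 1/32
= 256339679848919/144403552893600
≈ 1.7752

Sum = 256339679848919/144403552893600 ≈ 1.7752


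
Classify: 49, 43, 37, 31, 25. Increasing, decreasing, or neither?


Differences: -6, -6, -6, -6
All differences < 0 → strictly DECREASING

Monotonically decreasing


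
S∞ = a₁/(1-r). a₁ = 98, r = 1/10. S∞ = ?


S∞ = a₁/(1-r) = 98/(1 - 1/10)
= 98/(9/10)
= 980/9

S∞ = 980/9


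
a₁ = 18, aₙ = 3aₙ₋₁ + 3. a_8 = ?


Computing step by step:
a_1 = 18
a_2 = 57
a_3 = 174
a_4 = 525
a_5 = 1578
a_6 = 4737
a_7 = 14214
a_8 = 42645


a_8 = 42645


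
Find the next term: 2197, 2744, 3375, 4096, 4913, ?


Pattern: perfect cubes: n³
Terms: 2197, 2744, 3375, 4096, 4913
Next term = 5832

Next term = 5832


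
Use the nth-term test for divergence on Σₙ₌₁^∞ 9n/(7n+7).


lim(n→∞) 9n/(7n+7) = 9/7 = 9/7  (divide numerator and denominator by n)
lim aₙ = 9/7 ≠ 0 → series DIVERGES

Diverges (lim aₙ = 9/7 ≠ 0)


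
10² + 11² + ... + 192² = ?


Σₖ₌10^192 k² = Σₖ₌₁^192 k² − Σₖ₌₁^9 k²
= 192·193·385/6 − 9·10·19/6
= 2377760 − 285 = 2377475

Σk² = 2377475


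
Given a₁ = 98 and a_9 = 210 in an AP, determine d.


d = (aₙ - a₁)/(n-1)
= (210 - 98)/(9-1)
= 112/8 = 14

d = 14


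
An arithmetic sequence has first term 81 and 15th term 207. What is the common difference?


d = (aₙ - a₁)/(n-1)
= (207 - 81)/(15-1)
= 126/14 = 9

d = 9


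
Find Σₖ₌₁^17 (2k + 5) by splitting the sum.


Σ(2k+5) = 2·Σk + 5·n
= 2·153 + 5·17
= 306 + 85 = 391

Σ = 391


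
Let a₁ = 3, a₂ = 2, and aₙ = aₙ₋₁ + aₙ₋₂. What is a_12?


Computing iteratively: 3, 2, 5, 7, 12, 19, 31, 50, 81, 131, 212, 343
a_12 = 343

a_12 = 343


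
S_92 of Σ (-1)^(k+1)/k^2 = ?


S = 1 - 1/4 + 1/9 - 1/16 + 1/25 - 1/36 + 1/49 - 1/64 ± ...
= 0.8224
(Full series converges to +π²/12 ≈ +0.8225)

S_92 = 0.8224


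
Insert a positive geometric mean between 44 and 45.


GM = √(44×45) = √1980 = 44.4972

GM = 44.4972


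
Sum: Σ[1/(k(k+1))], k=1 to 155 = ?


1/(k(k+1)) = 1/k - 1/(k+1) (partial fractions)
Telescoping: Σ = 1 - 1/156 = 155/156

Sum = 155/156


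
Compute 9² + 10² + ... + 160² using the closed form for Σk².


Σₖ₌9^160 k² = Σₖ₌₁^160 k² − Σₖ₌₁^8 k²
= 160·161·321/6 − 8·9·17/6
= 1378160 − 204 = 1377956

Σk² = 1377956


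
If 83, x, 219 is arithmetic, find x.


AM = (83 + 219)/2 = 302/2 = 151

AM = 151


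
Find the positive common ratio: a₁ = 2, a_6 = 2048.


r^(n-1) = aₙ/a₁
r^5 = 2048/2 = 1024
r = 1024^(1/5)
= 4

r = 4


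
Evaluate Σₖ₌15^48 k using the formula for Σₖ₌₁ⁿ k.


Σₖ₌15^48 k = Σₖ₌₁^48 k − Σₖ₌₁^14 k
= 48·49/2 − 14·15/2
= 1176 − 105 = 1071

Σk = 1071


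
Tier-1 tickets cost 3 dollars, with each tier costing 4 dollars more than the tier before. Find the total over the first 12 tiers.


aₙ = 3 + (12-1)×4 = 47
Sₙ = n(a₁+aₙ)/2 = 12×(3+47)/2
= 12×50/2 = 300

S_12 = 300


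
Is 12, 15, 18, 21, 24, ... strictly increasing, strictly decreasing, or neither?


Differences: 3, 3, 3, 3
All differences > 0 → strictly INCREASING

Monotonically increasing


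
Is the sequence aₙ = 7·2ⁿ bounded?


aₙ = 7·2ⁿ → as n→∞, aₙ→∞ (since base 2 > 1)
No finite upper bound exists
The sequence is UNBOUNDED

Unbounded (aₙ → ∞ as n → ∞)


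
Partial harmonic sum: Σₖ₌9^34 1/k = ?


Σₖ₌9^34 1/k = 1/9 + 1/10 + 1/11 + ... + 1/34
= 18383266045129/13127595717600
≈ 1.4004

Sum = 18383266045129/13127595717600 ≈ 1.4004


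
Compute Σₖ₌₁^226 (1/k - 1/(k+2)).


Telescoping with gap 2: two head and two tail terms survive.
= (1 + 1/2) - (1/227 + 1/228)
= 3/2 - 1/227 - 1/228 = 77179/51756

Sum = 77179/51756


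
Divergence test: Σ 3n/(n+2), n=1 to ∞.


lim(n→∞) 3n/(n+2) = 3/1 = 3  (divide numerator and denominator by n)
lim aₙ = 3 ≠ 0 → series DIVERGES

Diverges (lim aₙ = 3 ≠ 0)


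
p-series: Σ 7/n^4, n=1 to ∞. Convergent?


p-series test: Σ c/n^p converges if p > 1, diverges if p ≤ 1 (constant c > 0 doesn't affect convergence).
p = 4
4 > 1 → CONVERGES

Converges (p = 4 > 1)


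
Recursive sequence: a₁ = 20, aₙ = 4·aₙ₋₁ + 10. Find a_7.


Computing step by step:
a_1 = 20
a_2 = 90
a_3 = 370
a_4 = 1490
a_5 = 5970
a_6 = 23890
a_7 = 95570


a_7 = 95570


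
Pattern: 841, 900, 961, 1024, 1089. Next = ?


Pattern: perfect squares: n²
Terms: 841, 900, 961, 1024, 1089
Next term = 1156

Next term = 1156


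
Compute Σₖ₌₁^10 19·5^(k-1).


Sₙ = 19×(5^10 - 1)/(5 - 1)
= 19×(9765625 - 1)/4
= 19×9765624/4
= 46386714

S_10 = 46386714


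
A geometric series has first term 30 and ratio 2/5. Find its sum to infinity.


S∞ = a₁/(1-r) = 30/(1 - 2/5)
= 30/(3/5)
= 50

S∞ = 50


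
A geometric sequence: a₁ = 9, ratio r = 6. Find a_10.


aₙ = a₁·r^(n-1)
= 9×6^9
= 9×10077696
= 90699264

a_10 = 90699264


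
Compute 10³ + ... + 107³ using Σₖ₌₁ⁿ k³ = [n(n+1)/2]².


Σₖ₌10^107 k³ = [107·108/2]² − [9·10/2]²
= 33385284 − 2025 = 33383259

Σk³ = 33383259


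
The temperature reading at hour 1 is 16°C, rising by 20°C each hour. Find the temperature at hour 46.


aₙ = a₁ + (n-1)d
= 16 + (46-1)×20
= 16 + 900
= 916

a_46 = 916


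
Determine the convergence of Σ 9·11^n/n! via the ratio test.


aₙ = 9·11^n/n!
a_{n+1}/aₙ = 11^(n+1)/(n+1)! × n!/11^n  (constant 9 cancels)
= 11/(n+1)
L = lim(n→∞) 11/(n+1) = 0
L < 1 → series CONVERGES

Converges (ratio test: L = 0 < 1)


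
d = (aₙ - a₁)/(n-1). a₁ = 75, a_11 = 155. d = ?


d = (aₙ - a₁)/(n-1)
= (155 - 75)/(11-1)
= 80/10 = 8

d = 8


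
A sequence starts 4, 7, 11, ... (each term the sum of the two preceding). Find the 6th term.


Computing iteratively: 4, 7, 11, 18, 29, 47
a_6 = 47

a_6 = 47


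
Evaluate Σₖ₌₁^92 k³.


n(n+1)/2 = 92×93/2 = 4278
Σk³ = 4278² = 18301284

Σk³ = 18301284


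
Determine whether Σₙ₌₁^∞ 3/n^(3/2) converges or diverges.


p-series test: Σ c/n^p converges if p > 1, diverges if p ≤ 1 (constant c > 0 doesn't affect convergence).
p = 3/2
3/2 > 1 → CONVERGES

Converges (p = 3/2 > 1)


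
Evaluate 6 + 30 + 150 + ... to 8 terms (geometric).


Sₙ = 6×(5^8 - 1)/(5 - 1)
= 6×(390625 - 1)/4
= 6×390624/4
= 585936

S_8 = 585936


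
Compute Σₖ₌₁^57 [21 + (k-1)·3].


aₙ = 21 + (57-1)×3 = 189
Sₙ = n(a₁+aₙ)/2 = 57×(21+189)/2
= 57×210/2 = 5985

S_57 = 5985


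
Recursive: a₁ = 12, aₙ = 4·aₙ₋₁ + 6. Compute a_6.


Computing step by step:
a_1 = 12
a_2 = 54
a_3 = 222
a_4 = 894
a_5 = 3582
a_6 = 14334


a_6 = 14334


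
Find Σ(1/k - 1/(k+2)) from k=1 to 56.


Telescoping with gap 2: two head and two tail terms survive.
= (1 + 1/2) - (1/57 + 1/58)
= 3/2 - 1/57 - 1/58 = 2422/1653

Sum = 2422/1653


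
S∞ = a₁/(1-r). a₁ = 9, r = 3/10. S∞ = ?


S∞ = a₁/(1-r) = 9/(1 - 3/10)
= 9/(7/10)
= 90/7

S∞ = 90/7


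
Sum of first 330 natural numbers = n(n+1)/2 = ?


n(n+1)/2 = 330×331/2 = 109230/2 = 54615

Σk = 54615


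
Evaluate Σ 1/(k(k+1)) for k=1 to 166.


1/(k(k+1)) = 1/k - 1/(k+1) (partial fractions)
Telescoping: Σ = 1 - 1/167 = 166/167

Sum = 166/167


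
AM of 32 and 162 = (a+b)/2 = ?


AM = (32 + 162)/2 = 194/2 = 97

AM = 97


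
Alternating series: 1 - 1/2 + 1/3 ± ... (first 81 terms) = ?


S = 1 - 1/2 + 1/3 - 1/4 + 1/5 - 1/6 + 1/7 - 1/8 ± ...
= 0.6993
(Full series converges to +ln(2) ≈ +0.6931)

S_81 = 0.6993


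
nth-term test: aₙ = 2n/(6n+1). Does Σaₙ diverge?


lim(n→∞) 2n/(6n+1) = 2/6 = 1/3  (divide numerator and denominator by n)
lim aₙ = 1/3 ≠ 0 → series DIVERGES

Diverges (lim aₙ = 1/3 ≠ 0)


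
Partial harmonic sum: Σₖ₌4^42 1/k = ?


Σₖ₌4^42 1/k = 1/4 + 1/5 + 1/6 + ... + 1/42
= 7093594186011419/2844937529085600
≈ 2.4934

Sum = 7093594186011419/2844937529085600 ≈ 2.4934


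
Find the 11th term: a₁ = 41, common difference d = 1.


aₙ = a₁ + (n-1)d
= 41 + (11-1)×1
= 41 + 10
= 51

a_11 = 51


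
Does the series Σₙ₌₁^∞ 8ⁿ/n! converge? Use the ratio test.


aₙ = 8^n/n!
a_{n+1}/aₙ = 8^(n+1)/(n+1)! × n!/8^n
= 8/(n+1)
L = lim(n→∞) 8/(n+1) = 0
L < 1 → series CONVERGES

Converges (ratio test: L = 0 < 1)


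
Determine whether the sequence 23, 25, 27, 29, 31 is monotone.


Differences: 2, 2, 2, 2
All differences > 0 → strictly INCREASING

Monotonically increasing


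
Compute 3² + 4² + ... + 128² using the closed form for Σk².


Σₖ₌3^128 k² = Σₖ₌₁^128 k² − Σₖ₌₁^2 k²
= 128·129·257/6 − 2·3·5/6
= 707264 − 5 = 707259

Σk² = 707259


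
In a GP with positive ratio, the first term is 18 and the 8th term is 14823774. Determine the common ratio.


r^(n-1) = aₙ/a₁
r^7 = 14823774/18 = 823543
r = 823543^(1/7)
= 7

r = 7


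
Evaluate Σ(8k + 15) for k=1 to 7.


Σ(8k+15) = 8·Σk + 15·n
= 8·28 + 15·7
= 224 + 105 = 329

Σ = 329


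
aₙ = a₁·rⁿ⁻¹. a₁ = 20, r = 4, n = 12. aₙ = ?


aₙ = a₁·r^(n-1)
= 20×4^11
= 20×4194304
= 83886080

a_12 = 83886080


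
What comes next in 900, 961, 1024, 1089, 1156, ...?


Pattern: perfect squares: n²
Terms: 900, 961, 1024, 1089, 1156
Next term = 1225

Next term = 1225


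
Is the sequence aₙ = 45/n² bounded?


a₁ = 45, a₂ = 45/4, a₃ = 45/9, ...
0 < aₙ ≤ 45 for all n ≥ 1
The sequence IS bounded

Bounded (0 < aₙ ≤ 45)


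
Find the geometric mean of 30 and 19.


GM = √(30×19) = √570 = 23.8747

GM = 23.8747


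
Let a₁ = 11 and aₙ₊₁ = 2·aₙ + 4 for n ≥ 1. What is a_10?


Computing step by step:
a_1 = 11
a_2 = 26
a_3 = 56
a_4 = 116
a_5 = 236
a_6 = 476
a_7 = 956
a_8 = 1916
a_9 = 3836
a_10 = 7676


a_10 = 7676


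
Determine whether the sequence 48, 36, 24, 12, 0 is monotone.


Differences: -12, -12, -12, -12
All differences < 0 → strictly DECREASING

Monotonically decreasing


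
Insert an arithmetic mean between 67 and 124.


AM = (67 + 124)/2 = 191/2 = 95.5

AM = 95.5


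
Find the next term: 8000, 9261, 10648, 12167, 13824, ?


Pattern: perfect cubes: n³
Terms: 8000, 9261, 10648, 12167, 13824
Next term = 15625

Next term = 15625


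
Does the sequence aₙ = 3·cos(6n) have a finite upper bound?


For all n, -1 ≤ cos(6n) ≤ 1, so -3 ≤ 3·cos(6n) ≤ 3
Lower bound: -3, Upper bound: 3
The sequence IS bounded

Bounded (-3 ≤ aₙ ≤ 3)


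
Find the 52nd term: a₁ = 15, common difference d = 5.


aₙ = a₁ + (n-1)d
= 15 + (52-1)×5
= 15 + 255
= 270

a_52 = 270


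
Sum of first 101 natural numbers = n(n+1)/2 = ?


n(n+1)/2 = 101×102/2 = 10302/2 = 5151

Σk = 5151


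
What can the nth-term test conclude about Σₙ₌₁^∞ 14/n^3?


lim(n→∞) 14/n^3 = 0
lim aₙ = 0 → nth-term test is INCONCLUSIVE
(Need other tests; this is actually a convergent p-series with p=3 > 1)

Inconclusive (lim aₙ = 0; need another test)


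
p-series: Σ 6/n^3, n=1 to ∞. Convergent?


p-series test: Σ c/n^p converges if p > 1, diverges if p ≤ 1 (constant c > 0 doesn't affect convergence).
p = 3
3 > 1 → CONVERGES

Converges (p = 3 > 1)


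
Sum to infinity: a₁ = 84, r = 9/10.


S∞ = a₁/(1-r) = 84/(1 - 9/10)
= 84/(1/10)
= 840

S∞ = 840


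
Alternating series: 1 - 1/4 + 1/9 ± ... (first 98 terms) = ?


S = 1 - 1/4 + 1/9 - 1/16 + 1/25 - 1/36 + 1/49 - 1/64 ± ...
= 0.8224
(Full series converges to +π²/12 ≈ +0.8225)

S_98 = 0.8224


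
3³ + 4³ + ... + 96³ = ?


Σₖ₌3^96 k³ = [96·97/2]² − [2·3/2]²
= 21678336 − 9 = 21678327

Σk³ = 21678327


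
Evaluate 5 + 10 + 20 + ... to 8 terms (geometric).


Sₙ = 5×(2^8 - 1)/(2 - 1)
= 5×(256 - 1)/1
= 5×255/1
= 1275

S_8 = 1275


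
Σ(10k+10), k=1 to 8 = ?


Σ(10k+10) = 10·Σk + 10·n
= 10·36 + 10·8
= 360 + 80 = 440

Σ = 440


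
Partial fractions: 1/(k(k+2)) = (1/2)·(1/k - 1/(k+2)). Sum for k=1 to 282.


1/(k(k+2)) = (1/2)·(1/k - 1/(k+2)) (partial fractions)
Telescoping: Σ = (1/2)·(1 + 1/2 - 1/283 - 1/284) = 119991/160744

Sum = 119991/160744


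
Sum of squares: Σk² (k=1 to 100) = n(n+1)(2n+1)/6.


n = 100
n(n+1)(2n+1)/6 = 100×101×201/6
= 2030100/6 = 338350

Σk² = 338350


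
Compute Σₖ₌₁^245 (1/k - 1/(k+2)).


Telescoping with gap 2: two head and two tail terms survive.
= (1 + 1/2) - (1/246 + 1/247)
= 3/2 - 1/246 - 1/247 = 45325/30381

Sum = 45325/30381


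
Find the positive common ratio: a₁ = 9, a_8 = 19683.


r^(n-1) = aₙ/a₁
r^7 = 19683/9 = 2187
r = 2187^(1/7)
= 3

r = 3


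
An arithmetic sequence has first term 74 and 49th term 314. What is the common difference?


d = (aₙ - a₁)/(n-1)
= (314 - 74)/(49-1)
= 240/48 = 5

d = 5


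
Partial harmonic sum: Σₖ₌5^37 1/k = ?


Σₖ₌5^37 1/k = 1/5 + 1/6 + 1/7 + ... + 1/37
= 1028880000236833/485721041551200
≈ 2.1183

Sum = 1028880000236833/485721041551200 ≈ 2.1183


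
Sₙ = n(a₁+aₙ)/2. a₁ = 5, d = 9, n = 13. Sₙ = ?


aₙ = 5 + (13-1)×9 = 113
Sₙ = n(a₁+aₙ)/2 = 13×(5+113)/2
= 13×118/2 = 767

S_13 = 767


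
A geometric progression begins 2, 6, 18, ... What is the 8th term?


aₙ = a₁·r^(n-1)
= 2×3^7
= 2×2187
= 4374

a_8 = 4374


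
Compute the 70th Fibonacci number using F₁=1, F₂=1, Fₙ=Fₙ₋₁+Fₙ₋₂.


Fibonacci sequence: 1, 1, 2, 3, 5, 8, 13, 21, 34, 55, 89, ...
F(70) = 190392490709135

F(70) = 190392490709135


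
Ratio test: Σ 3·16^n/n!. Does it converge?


aₙ = 3·16^n/n!
a_{n+1}/aₙ = 16^(n+1)/(n+1)! × n!/16^n  (constant 3 cancels)
= 16/(n+1)
L = lim(n→∞) 16/(n+1) = 0
L < 1 → series CONVERGES

Converges (ratio test: L = 0 < 1)


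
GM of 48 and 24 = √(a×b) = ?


GM = √(48×24) = √1152 = 33.9411

GM = 33.9411


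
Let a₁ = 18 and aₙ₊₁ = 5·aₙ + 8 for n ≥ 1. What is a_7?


Computing step by step:
a_1 = 18
a_2 = 98
a_3 = 498
a_4 = 2498
a_5 = 12498
a_6 = 62498
a_7 = 312498


a_7 = 312498


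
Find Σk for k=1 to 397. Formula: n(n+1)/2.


n(n+1)/2 = 397×398/2 = 158006/2 = 79003

Σk = 79003


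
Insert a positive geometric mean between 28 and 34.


GM = √(28×34) = √952 = 30.8545

GM = 30.8545


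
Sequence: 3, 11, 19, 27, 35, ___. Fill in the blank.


Pattern: arithmetic (d=8)
Terms: 3, 11, 19, 27, 35
Next term = 43

Next term = 43


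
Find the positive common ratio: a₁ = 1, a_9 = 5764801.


r^(n-1) = aₙ/a₁
r^8 = 5764801/1 = 5764801
r = 5764801^(1/8)
= ±7; taking r > 0 gives r = 7

r = 7


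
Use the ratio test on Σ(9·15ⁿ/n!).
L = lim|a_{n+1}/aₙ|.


aₙ = 9·15^n/n!
a_{n+1}/aₙ = 15^(n+1)/(n+1)! × n!/15^n  (constant 9 cancels)
= 15/(n+1)
L = lim(n→∞) 15/(n+1) = 0
L < 1 → series CONVERGES

Converges (ratio test: L = 0 < 1)


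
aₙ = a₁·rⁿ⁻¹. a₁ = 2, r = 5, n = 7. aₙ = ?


aₙ = a₁·r^(n-1)
= 2×5^6
= 2×15625
= 31250

a_7 = 31250


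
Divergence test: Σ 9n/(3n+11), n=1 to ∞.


lim(n→∞) 9n/(3n+11) = 9/3 = 3  (divide numerator and denominator by n)
lim aₙ = 3 ≠ 0 → series DIVERGES

Diverges (lim aₙ = 3 ≠ 0)


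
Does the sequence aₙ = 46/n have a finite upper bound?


a₁ = 46, a₂ = 46/2, a₃ = 46/3, ...
0 < aₙ ≤ 46 for all n ≥ 1
Lower bound: 0, Upper bound: 46
The sequence IS bounded

Bounded (0 < aₙ ≤ 46)


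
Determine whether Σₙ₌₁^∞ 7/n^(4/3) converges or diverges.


p-series test: Σ c/n^p converges if p > 1, diverges if p ≤ 1 (constant c > 0 doesn't affect convergence).
p = 4/3
4/3 > 1 → CONVERGES

Converges (p = 4/3 > 1)


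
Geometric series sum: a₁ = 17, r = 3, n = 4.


Sₙ = 17×(3^4 - 1)/(3 - 1)
= 17×(81 - 1)/2
= 17×80/2
= 680

S_4 = 680


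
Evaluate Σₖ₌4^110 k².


Σₖ₌4^110 k² = Σₖ₌₁^110 k² − Σₖ₌₁^3 k²
= 110·111·221/6 − 3·4·7/6
= 449735 − 14 = 449721

Σk² = 449721


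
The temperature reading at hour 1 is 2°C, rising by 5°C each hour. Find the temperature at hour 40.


aₙ = a₁ + (n-1)d
= 2 + (40-1)×5
= 2 + 195
= 197

a_40 = 197


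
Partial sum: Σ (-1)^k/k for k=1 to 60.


S = -1 + 1/2 - 1/3 + 1/4 - 1/5 + 1/6 - 1/7 + 1/8 ± ...
= -0.6849
(Full series converges to -ln(2) ≈ -0.6931)

S_60 = -0.6849


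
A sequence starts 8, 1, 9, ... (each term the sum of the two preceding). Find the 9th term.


Computing iteratively: 8, 1, 9, 10, 19, 29, 48, 77, 125
a_9 = 125

a_9 = 125


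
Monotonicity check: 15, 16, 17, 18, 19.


Differences: 1, 1, 1, 1
All differences > 0 → strictly INCREASING

Monotonically increasing


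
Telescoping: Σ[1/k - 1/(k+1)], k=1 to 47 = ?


Telescoping: adjacent terms cancel.
= 1/1 - 1/48
= 1 - 1/48 = 47/48

Sum = 47/48


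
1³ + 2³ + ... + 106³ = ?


n(n+1)/2 = 106×107/2 = 5671
Σk³ = 5671² = 32160241

Σk³ = 32160241


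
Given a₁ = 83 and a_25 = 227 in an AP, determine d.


d = (aₙ - a₁)/(n-1)
= (227 - 83)/(25-1)
= 144/24 = 6

d = 6


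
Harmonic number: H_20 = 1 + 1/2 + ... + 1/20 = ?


H_20 = 1/1 + 1/2 + 1/3 + ... + 1/20
= 55835135/15519504
≈ 3.5977

H_20 = 55835135/15519504 ≈ 3.5977


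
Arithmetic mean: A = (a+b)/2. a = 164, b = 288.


AM = (164 + 288)/2 = 452/2 = 226

AM = 226


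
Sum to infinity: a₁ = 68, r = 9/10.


S∞ = a₁/(1-r) = 68/(1 - 9/10)
= 68/(1/10)
= 680

S∞ = 680


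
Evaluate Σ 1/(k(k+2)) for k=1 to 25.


1/(k(k+2)) = (1/2)·(1/k - 1/(k+2)) (partial fractions)
Telescoping: Σ = (1/2)·(1 + 1/2 - 1/26 - 1/27) = 250/351

Sum = 250/351


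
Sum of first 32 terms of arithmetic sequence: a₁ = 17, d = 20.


aₙ = 17 + (32-1)×20 = 637
Sₙ = n(a₁+aₙ)/2 = 32×(17+637)/2
= 32×654/2 = 10464

S_32 = 10464


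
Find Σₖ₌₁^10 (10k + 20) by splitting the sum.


Σ(10k+20) = 10·Σk + 20·n
= 10·55 + 20·10
= 550 + 200 = 750

Σ = 750


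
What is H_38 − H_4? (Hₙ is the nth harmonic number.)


Σₖ₌5^38 1/k = 1/5 + 1/6 + 1/7 + ... + 1/38
= 1041662132909233/485721041551200
≈ 2.1446

Sum = 1041662132909233/485721041551200 ≈ 2.1446


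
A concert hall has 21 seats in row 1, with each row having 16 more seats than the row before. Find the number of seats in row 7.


aₙ = a₁ + (n-1)d
= 21 + (7-1)×16
= 21 + 96
= 117

a_7 = 117


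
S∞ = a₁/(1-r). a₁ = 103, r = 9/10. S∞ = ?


S∞ = a₁/(1-r) = 103/(1 - 9/10)
= 103/(1/10)
= 1030

S∞ = 1030


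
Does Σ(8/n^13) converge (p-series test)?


p-series test: Σ c/n^p converges if p > 1, diverges if p ≤ 1 (constant c > 0 doesn't affect convergence).
p = 13
13 > 1 → CONVERGES

Converges (p = 13 > 1)


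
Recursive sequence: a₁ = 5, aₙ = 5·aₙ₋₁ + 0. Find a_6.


Computing step by step:
a_1 = 5
a_2 = 25
a_3 = 125
a_4 = 625
a_5 = 3125
a_6 = 15625


a_6 = 15625


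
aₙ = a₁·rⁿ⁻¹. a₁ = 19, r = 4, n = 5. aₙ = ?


aₙ = a₁·r^(n-1)
= 19×4^4
= 19×256
= 4864

a_5 = 4864


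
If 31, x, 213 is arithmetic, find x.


AM = (31 + 213)/2 = 244/2 = 122

AM = 122


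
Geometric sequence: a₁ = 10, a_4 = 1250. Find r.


r^(n-1) = aₙ/a₁
r^3 = 1250/10 = 125
r = 125^(1/3)
= 5

r = 5


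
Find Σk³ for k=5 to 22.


Σₖ₌5^22 k³ = [22·23/2]² − [4·5/2]²
= 64009 − 100 = 63909

Σk³ = 63909


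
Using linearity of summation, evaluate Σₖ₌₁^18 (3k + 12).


Σ(3k+12) = 3·Σk + 12·n
= 3·171 + 12·18
= 513 + 216 = 729

Σ = 729


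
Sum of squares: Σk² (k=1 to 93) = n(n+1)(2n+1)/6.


n = 93
n(n+1)(2n+1)/6 = 93×94×187/6
= 1634754/6 = 272459

Σk² = 272459


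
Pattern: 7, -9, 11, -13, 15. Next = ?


Pattern: alternating sign, magnitude arithmetic (d=2)
Terms: 7, -9, 11, -13, 15
Next term = -17

Next term = -17


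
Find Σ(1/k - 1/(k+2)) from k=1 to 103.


Telescoping with gap 2: two head and two tail terms survive.
= (1 + 1/2) - (1/104 + 1/105)
= 3/2 - 1/104 - 1/105 = 16171/10920

Sum = 16171/10920


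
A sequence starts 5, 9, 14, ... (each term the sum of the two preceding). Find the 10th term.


Computing iteratively: 5, 9, 14, 23, 37, 60, 97, 157, 254, 411
a_10 = 411

a_10 = 411


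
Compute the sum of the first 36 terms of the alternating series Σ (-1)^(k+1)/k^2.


S = 1 - 1/4 + 1/9 - 1/16 + 1/25 - 1/36 + 1/49 - 1/64 ± ...
= 0.8221
(Full series converges to +π²/12 ≈ +0.8225)

S_36 = 0.8221


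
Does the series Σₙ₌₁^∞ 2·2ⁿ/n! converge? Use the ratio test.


aₙ = 2·2^n/n!
a_{n+1}/aₙ = 2^(n+1)/(n+1)! × n!/2^n  (constant 2 cancels)
= 2/(n+1)
L = lim(n→∞) 2/(n+1) = 0
L < 1 → series CONVERGES

Converges (ratio test: L = 0 < 1)


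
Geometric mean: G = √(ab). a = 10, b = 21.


GM = √(10×21) = √210 = 14.4914

GM = 14.4914


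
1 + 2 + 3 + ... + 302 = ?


n(n+1)/2 = 302×303/2 = 91506/2 = 45753

Σk = 45753


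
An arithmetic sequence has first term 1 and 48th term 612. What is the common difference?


d = (aₙ - a₁)/(n-1)
= (612 - 1)/(48-1)
= 611/47 = 13

d = 13


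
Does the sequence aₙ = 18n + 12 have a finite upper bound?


aₙ = 18n + 12 → as n→∞, aₙ→∞
No finite upper bound exists
The sequence is UNBOUNDED

Unbounded (aₙ → ∞ as n → ∞)


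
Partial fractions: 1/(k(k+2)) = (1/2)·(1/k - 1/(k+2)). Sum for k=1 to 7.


1/(k(k+2)) = (1/2)·(1/k - 1/(k+2)) (partial fractions)
Telescoping: Σ = (1/2)·(1 + 1/2 - 1/8 - 1/9) = 91/144

Sum = 91/144


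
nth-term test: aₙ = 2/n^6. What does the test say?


lim(n→∞) 2/n^6 = 0
lim aₙ = 0 → nth-term test is INCONCLUSIVE
(Need other tests; this is actually a convergent p-series with p=6 > 1)

Inconclusive (lim aₙ = 0; need another test)


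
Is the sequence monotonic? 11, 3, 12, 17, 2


Differences: -8, 9, 5, -15
Difference at position 2 is +9 (> 0) but position 1 is -8 (< 0) — sequence both rises and falls
→ NOT monotonic

Not monotonic


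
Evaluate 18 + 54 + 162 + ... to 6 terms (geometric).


Sₙ = 18×(3^6 - 1)/(3 - 1)
= 18×(729 - 1)/2
= 18×728/2
= 6552

S_6 = 6552


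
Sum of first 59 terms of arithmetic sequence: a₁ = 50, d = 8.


aₙ = 50 + (59-1)×8 = 514
Sₙ = n(a₁+aₙ)/2 = 59×(50+514)/2
= 59×564/2 = 16638

S_59 = 16638


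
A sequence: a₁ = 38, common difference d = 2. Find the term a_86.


aₙ = a₁ + (n-1)d
= 38 + (86-1)×2
= 38 + 170
= 208

a_86 = 208


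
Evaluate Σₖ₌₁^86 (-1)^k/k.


S = -1 + 1/2 - 1/3 + 1/4 - 1/5 + 1/6 - 1/7 + 1/8 ± ...
= -0.6874
(Full series converges to -ln(2) ≈ -0.6931)

S_86 = -0.6874


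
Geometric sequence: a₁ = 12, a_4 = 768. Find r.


r^(n-1) = aₙ/a₁
r^3 = 768/12 = 64
r = 64^(1/3)
= 4

r = 4


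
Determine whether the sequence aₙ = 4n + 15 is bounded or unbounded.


aₙ = 4n + 15 → as n→∞, aₙ→∞
No finite upper bound exists
The sequence is UNBOUNDED

Unbounded (aₙ → ∞ as n → ∞)


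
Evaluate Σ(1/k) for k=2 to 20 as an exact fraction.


Σₖ₌2^20 1/k = 1/2 + 1/3 + 1/4 + ... + 1/20
= 40315631/15519504
≈ 2.5977

Sum = 40315631/15519504 ≈ 2.5977


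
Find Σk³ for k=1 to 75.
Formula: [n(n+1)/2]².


n(n+1)/2 = 75×76/2 = 2850
Σk³ = 2850² = 8122500

Σk³ = 8122500


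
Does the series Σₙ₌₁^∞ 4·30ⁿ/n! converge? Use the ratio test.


aₙ = 4·30^n/n!
a_{n+1}/aₙ = 30^(n+1)/(n+1)! × n!/30^n  (constant 4 cancels)
= 30/(n+1)
L = lim(n→∞) 30/(n+1) = 0
L < 1 → series CONVERGES

Converges (ratio test: L = 0 < 1)


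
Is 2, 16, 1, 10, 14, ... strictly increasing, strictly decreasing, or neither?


Differences: 14, -15, 9, 4
Difference at position 1 is +14 (> 0) but position 2 is -15 (< 0) — sequence both rises and falls
→ NOT monotonic

Not monotonic


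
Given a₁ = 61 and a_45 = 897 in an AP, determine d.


d = (aₙ - a₁)/(n-1)
= (897 - 61)/(45-1)
= 836/44 = 19

d = 19


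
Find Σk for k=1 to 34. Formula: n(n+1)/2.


n(n+1)/2 = 34×35/2 = 1190/2 = 595

Σk = 595


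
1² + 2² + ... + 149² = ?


n = 149
n(n+1)(2n+1)/6 = 149×150×299/6
= 6682650/6 = 1113775

Σk² = 1113775


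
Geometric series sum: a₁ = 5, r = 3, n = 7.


Sₙ = 5×(3^7 - 1)/(3 - 1)
= 5×(2187 - 1)/2
= 5×2186/2
= 5465

S_7 = 5465


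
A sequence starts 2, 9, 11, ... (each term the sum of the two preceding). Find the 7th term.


Computing iteratively: 2, 9, 11, 20, 31, 51, 82
a_7 = 82

a_7 = 82


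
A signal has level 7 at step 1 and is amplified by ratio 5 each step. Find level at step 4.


aₙ = a₁·r^(n-1)
= 7×5^3
= 7×125
= 875

a_4 = 875


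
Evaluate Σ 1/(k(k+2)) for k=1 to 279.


1/(k(k+2)) = (1/2)·(1/k - 1/(k+2)) (partial fractions)
Telescoping: Σ = (1/2)·(1 + 1/2 - 1/280 - 1/281) = 117459/157360

Sum = 117459/157360


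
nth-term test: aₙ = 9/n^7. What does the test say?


lim(n→∞) 9/n^7 = 0
lim aₙ = 0 → nth-term test is INCONCLUSIVE
(Need other tests; this is actually a convergent p-series with p=7 > 1)

Inconclusive (lim aₙ = 0; need another test)


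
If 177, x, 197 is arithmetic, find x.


AM = (177 + 197)/2 = 374/2 = 187

AM = 187


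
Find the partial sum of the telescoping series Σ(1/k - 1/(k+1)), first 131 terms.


Telescoping: adjacent terms cancel.
= 1/1 - 1/132
= 1 - 1/132 = 131/132

Sum = 131/132


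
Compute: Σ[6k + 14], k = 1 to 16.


Σ(6k+14) = 6·Σk + 14·n
= 6·136 + 14·16
= 816 + 224 = 1040

Σ = 1040


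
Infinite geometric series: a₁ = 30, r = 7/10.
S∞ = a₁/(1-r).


S∞ = a₁/(1-r) = 30/(1 - 7/10)
= 30/(3/10)
= 100

S∞ = 100


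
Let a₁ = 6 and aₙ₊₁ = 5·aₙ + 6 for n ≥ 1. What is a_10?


Computing step by step:
a_1 = 6
a_2 = 36
a_3 = 186
a_4 = 936
a_5 = 4686
a_6 = 23436
a_7 = 117186
a_8 = 585936
a_9 = 2929686
a_10 = 14648436


a_10 = 14648436


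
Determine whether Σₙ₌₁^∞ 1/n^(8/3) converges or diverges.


p-series test: Σ c/n^p converges if p > 1, diverges if p ≤ 1 (constant c > 0 doesn't affect convergence).
p = 8/3
8/3 > 1 → CONVERGES

Converges (p = 8/3 > 1)


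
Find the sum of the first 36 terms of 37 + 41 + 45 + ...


aₙ = 37 + (36-1)×4 = 177
Sₙ = n(a₁+aₙ)/2 = 36×(37+177)/2
= 36×214/2 = 3852

S_36 = 3852


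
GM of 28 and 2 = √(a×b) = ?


GM = √(28×2) = √56 = 7.4833

GM = 7.4833


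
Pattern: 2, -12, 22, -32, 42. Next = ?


Pattern: alternating sign, magnitude arithmetic (d=10)
Terms: 2, -12, 22, -32, 42
Next term = -52

Next term = -52


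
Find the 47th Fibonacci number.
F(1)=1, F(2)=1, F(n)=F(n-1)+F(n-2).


Fibonacci sequence: 1, 1, 2, 3, 5, 8, 13, 21, 34, 55, 89, ...
F(47) = 2971215073

F(47) = 2971215073


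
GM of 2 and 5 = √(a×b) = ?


GM = √(2×5) = √10 = 3.1623

GM = 3.1623


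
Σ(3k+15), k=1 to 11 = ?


Σ(3k+15) = 3·Σk + 15·n
= 3·66 + 15·11
= 198 + 165 = 363

Σ = 363


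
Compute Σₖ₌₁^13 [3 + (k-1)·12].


aₙ = 3 + (13-1)×12 = 147
Sₙ = n(a₁+aₙ)/2 = 13×(3+147)/2
= 13×150/2 = 975

S_13 = 975


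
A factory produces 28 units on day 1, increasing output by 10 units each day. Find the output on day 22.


aₙ = a₁ + (n-1)d
= 28 + (22-1)×10
= 28 + 210
= 238

a_22 = 238


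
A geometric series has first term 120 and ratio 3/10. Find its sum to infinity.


S∞ = a₁/(1-r) = 120/(1 - 3/10)
= 120/(7/10)
= 1200/7

S∞ = 1200/7


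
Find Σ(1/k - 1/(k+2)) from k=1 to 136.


Telescoping with gap 2: two head and two tail terms survive.
= (1 + 1/2) - (1/137 + 1/138)
= 3/2 - 1/137 - 1/138 = 14042/9453

Sum = 14042/9453


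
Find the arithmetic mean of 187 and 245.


AM = (187 + 245)/2 = 432/2 = 216

AM = 216


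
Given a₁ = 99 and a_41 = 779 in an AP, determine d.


d = (aₙ - a₁)/(n-1)
= (779 - 99)/(41-1)
= 680/40 = 17

d = 17


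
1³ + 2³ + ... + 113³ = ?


n(n+1)/2 = 113×114/2 = 6441
Σk³ = 6441² = 41486481

Σk³ = 41486481


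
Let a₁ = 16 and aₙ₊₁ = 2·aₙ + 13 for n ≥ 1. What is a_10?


Computing step by step:
a_1 = 16
a_2 = 45
a_3 = 103
a_4 = 219
a_5 = 451
a_6 = 915
a_7 = 1843
a_8 = 3699
a_9 = 7411
a_10 = 14835


a_10 = 14835


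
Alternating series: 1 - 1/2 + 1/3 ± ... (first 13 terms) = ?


S = 1 - 1/2 + 1/3 - 1/4 + 1/5 - 1/6 + 1/7 - 1/8 ± ...
= 0.7301
(Full series converges to +ln(2) ≈ +0.6931)

S_13 = 0.7301


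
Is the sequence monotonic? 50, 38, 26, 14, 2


Differences: -12, -12, -12, -12
All differences < 0 → strictly DECREASING

Monotonically decreasing


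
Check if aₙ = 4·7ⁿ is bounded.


aₙ = 4·7ⁿ → as n→∞, aₙ→∞ (since base 7 > 1)
No finite upper bound exists
The sequence is UNBOUNDED

Unbounded (aₙ → ∞ as n → ∞)


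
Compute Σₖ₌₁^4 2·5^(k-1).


Sₙ = 2×(5^4 - 1)/(5 - 1)
= 2×(625 - 1)/4
= 2×624/4
= 312

S_4 = 312


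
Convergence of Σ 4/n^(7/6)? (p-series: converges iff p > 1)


p-series test: Σ c/n^p converges if p > 1, diverges if p ≤ 1 (constant c > 0 doesn't affect convergence).
p = 7/6
7/6 > 1 → CONVERGES

Converges (p = 7/6 > 1)


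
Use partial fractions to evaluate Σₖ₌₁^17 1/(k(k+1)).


1/(k(k+1)) = 1/k - 1/(k+1) (partial fractions)
Telescoping: Σ = 1 - 1/18 = 17/18

Sum = 17/18


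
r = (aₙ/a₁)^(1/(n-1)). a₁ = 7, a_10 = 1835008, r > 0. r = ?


r^(n-1) = aₙ/a₁
r^9 = 1835008/7 = 262144
r = 262144^(1/9)
= 4

r = 4


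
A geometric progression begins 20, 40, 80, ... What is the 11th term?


aₙ = a₁·r^(n-1)
= 20×2^10
= 20×1024
= 20480

a_11 = 20480


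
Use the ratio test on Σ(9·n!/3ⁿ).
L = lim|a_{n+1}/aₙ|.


aₙ = 9·n!/3^n
a_{n+1}/aₙ = (n+1)!/3^(n+1) × 3^n/n!  (constant 9 cancels)
= (n+1)/3
L = lim(n→∞) (n+1)/3 = ∞
L > 1 → series DIVERGES

Diverges (ratio test: L = ∞ > 1)


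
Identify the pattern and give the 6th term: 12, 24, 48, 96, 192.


Pattern: geometric (r=2)
Terms: 12, 24, 48, 96, 192
Next term = 384

Next term = 384


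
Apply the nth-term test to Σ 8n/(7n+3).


lim(n→∞) 8n/(7n+3) = 8/7 = 8/7  (divide numerator and denominator by n)
lim aₙ = 8/7 ≠ 0 → series DIVERGES

Diverges (lim aₙ = 8/7 ≠ 0)


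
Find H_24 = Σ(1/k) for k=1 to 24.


H_24 = 1/1 + 1/2 + 1/3 + ... + 1/24
= 1347822955/356948592
≈ 3.776

H_24 = 1347822955/356948592 ≈ 3.776


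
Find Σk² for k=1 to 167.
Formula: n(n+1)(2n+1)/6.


n = 167
n(n+1)(2n+1)/6 = 167×168×335/6
= 9398760/6 = 1566460

Σk² = 1566460


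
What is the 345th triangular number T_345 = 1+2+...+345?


n(n+1)/2 = 345×346/2 = 119370/2 = 59685

Σk = 59685


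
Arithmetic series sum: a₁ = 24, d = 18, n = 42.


aₙ = 24 + (42-1)×18 = 762
Sₙ = n(a₁+aₙ)/2 = 42×(24+762)/2
= 42×786/2 = 16506

S_42 = 16506


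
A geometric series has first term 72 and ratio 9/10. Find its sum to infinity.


S∞ = a₁/(1-r) = 72/(1 - 9/10)
= 72/(1/10)
= 720

S∞ = 720


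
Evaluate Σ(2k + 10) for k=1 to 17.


Σ(2k+10) = 2·Σk + 10·n
= 2·153 + 10·17
= 306 + 170 = 476

Σ = 476


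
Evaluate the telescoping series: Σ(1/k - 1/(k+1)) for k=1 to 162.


Telescoping: adjacent terms cancel.
= 1/1 - 1/163
= 1 - 1/163 = 162/163

Sum = 162/163


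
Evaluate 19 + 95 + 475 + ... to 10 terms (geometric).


Sₙ = 19×(5^10 - 1)/(5 - 1)
= 19×(9765625 - 1)/4
= 19×9765624/4
= 46386714

S_10 = 46386714


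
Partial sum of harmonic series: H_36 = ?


H_36 = 1/1 + 1/2 + 1/3 + ... + 1/36
= 54801925434709/13127595717600
≈ 4.1746

H_36 = 54801925434709/13127595717600 ≈ 4.1746


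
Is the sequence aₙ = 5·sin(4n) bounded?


For all n, -1 ≤ sin(4n) ≤ 1, so -5 ≤ 5·sin(4n) ≤ 5
Lower bound: -5, Upper bound: 5
The sequence IS bounded

Bounded (-5 ≤ aₙ ≤ 5)


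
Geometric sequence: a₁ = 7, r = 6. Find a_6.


aₙ = a₁·r^(n-1)
= 7×6^5
= 7×7776
= 54432

a_6 = 54432


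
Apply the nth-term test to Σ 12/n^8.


lim(n→∞) 12/n^8 = 0
lim aₙ = 0 → nth-term test is INCONCLUSIVE
(Need other tests; this is actually a convergent p-series with p=8 > 1)

Inconclusive (lim aₙ = 0; need another test)


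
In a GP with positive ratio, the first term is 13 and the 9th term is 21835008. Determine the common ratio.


r^(n-1) = aₙ/a₁
r^8 = 21835008/13 = 1679616
r = 1679616^(1/8)
= ±6; taking r > 0 gives r = 6

r = 6


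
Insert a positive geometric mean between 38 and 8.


GM = √(38×8) = √304 = 17.4356

GM = 17.4356


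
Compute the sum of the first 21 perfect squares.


n = 21
n(n+1)(2n+1)/6 = 21×22×43/6
= 19866/6 = 3311

Σk² = 3311


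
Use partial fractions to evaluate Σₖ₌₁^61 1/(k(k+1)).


1/(k(k+1)) = 1/k - 1/(k+1) (partial fractions)
Telescoping: Σ = 1 - 1/62 = 61/62

Sum = 61/62


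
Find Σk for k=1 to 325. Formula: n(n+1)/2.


n(n+1)/2 = 325×326/2 = 105950/2 = 52975

Σk = 52975


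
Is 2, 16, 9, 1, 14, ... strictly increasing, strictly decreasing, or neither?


Differences: 14, -7, -8, 13
Difference at position 1 is +14 (> 0) but position 2 is -7 (< 0) — sequence both rises and falls
→ NOT monotonic

Not monotonic


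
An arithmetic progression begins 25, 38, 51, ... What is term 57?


aₙ = a₁ + (n-1)d
= 25 + (57-1)×13
= 25 + 728
= 753

a_57 = 753


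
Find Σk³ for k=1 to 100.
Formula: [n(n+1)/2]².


n(n+1)/2 = 100×101/2 = 5050
Σk³ = 5050² = 25502500

Σk³ = 25502500


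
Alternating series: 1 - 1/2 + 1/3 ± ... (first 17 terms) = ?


S = 1 - 1/2 + 1/3 - 1/4 + 1/5 - 1/6 + 1/7 - 1/8 ± ...
= 0.7217
(Full series converges to +ln(2) ≈ +0.6931)

S_17 = 0.7217


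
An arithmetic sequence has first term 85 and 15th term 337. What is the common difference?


d = (aₙ - a₁)/(n-1)
= (337 - 85)/(15-1)
= 252/14 = 18

d = 18


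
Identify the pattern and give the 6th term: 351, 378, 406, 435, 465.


Pattern: triangular numbers: n(n+1)/2
Terms: 351, 378, 406, 435, 465
Next term = 496

Next term = 496


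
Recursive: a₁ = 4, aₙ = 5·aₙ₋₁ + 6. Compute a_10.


Computing step by step:
a_1 = 4
a_2 = 26
a_3 = 136
a_4 = 686
a_5 = 3436
a_6 = 17186
a_7 = 85936
a_8 = 429686
a_9 = 2148436
a_10 = 10742186


a_10 = 10742186


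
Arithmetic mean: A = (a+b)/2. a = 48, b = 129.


AM = (48 + 129)/2 = 177/2 = 88.5

AM = 88.5


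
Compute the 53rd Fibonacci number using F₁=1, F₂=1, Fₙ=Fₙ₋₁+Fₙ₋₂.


Fibonacci sequence: 1, 1, 2, 3, 5, 8, 13, 21, 34, 55, 89, ...
F(53) = 53316291173

F(53) = 53316291173


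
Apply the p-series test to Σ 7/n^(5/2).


p-series test: Σ c/n^p converges if p > 1, diverges if p ≤ 1 (constant c > 0 doesn't affect convergence).
p = 5/2
5/2 > 1 → CONVERGES

Converges (p = 5/2 > 1)


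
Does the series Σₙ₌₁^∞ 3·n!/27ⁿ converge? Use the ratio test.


aₙ = 3·n!/27^n
a_{n+1}/aₙ = (n+1)!/27^(n+1) × 27^n/n!  (constant 3 cancels)
= (n+1)/27
L = lim(n→∞) (n+1)/27 = ∞
L > 1 → series DIVERGES

Diverges (ratio test: L = ∞ > 1)


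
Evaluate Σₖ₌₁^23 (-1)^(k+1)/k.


S = 1 - 1/2 + 1/3 - 1/4 + 1/5 - 1/6 + 1/7 - 1/8 ± ...
= 0.7144
(Full series converges to +ln(2) ≈ +0.6931)

S_23 = 0.7144


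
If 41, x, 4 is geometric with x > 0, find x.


GM = √(41×4) = √164 = 12.8062

GM = 12.8062


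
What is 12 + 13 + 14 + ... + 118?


Σₖ₌12^118 k = Σₖ₌₁^118 k − Σₖ₌₁^11 k
= 118·119/2 − 11·12/2
= 7021 − 66 = 6955

Σk = 6955


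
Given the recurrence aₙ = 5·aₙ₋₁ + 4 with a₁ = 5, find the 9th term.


Computing step by step:
a_1 = 5
a_2 = 29
a_3 = 149
a_4 = 749
a_5 = 3749
a_6 = 18749
a_7 = 93749
a_8 = 468749
a_9 = 2343749


a_9 = 2343749


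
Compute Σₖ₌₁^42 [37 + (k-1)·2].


aₙ = 37 + (42-1)×2 = 119
Sₙ = n(a₁+aₙ)/2 = 42×(37+119)/2
= 42×156/2 = 3276

S_42 = 3276


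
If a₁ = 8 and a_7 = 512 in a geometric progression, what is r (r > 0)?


r^(n-1) = aₙ/a₁
r^6 = 512/8 = 64
r = 64^(1/6)
= ±2; taking r > 0 gives r = 2

r = 2


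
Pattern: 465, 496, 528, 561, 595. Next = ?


Pattern: triangular numbers: n(n+1)/2
Terms: 465, 496, 528, 561, 595
Next term = 630

Next term = 630


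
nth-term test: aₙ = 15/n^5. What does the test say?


lim(n→∞) 15/n^5 = 0
lim aₙ = 0 → nth-term test is INCONCLUSIVE
(Need other tests; this is actually a convergent p-series with p=5 > 1)

Inconclusive (lim aₙ = 0; need another test)


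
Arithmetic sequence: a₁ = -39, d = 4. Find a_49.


aₙ = a₁ + (n-1)d
= -39 + (49-1)×4
= -39 + 192
= 153

a_49 = 153


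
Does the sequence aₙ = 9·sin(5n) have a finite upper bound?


For all n, -1 ≤ sin(5n) ≤ 1, so -9 ≤ 9·sin(5n) ≤ 9
Lower bound: -9, Upper bound: 9
The sequence IS bounded

Bounded (-9 ≤ aₙ ≤ 9)


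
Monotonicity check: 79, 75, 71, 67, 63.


Differences: -4, -4, -4, -4
All differences < 0 → strictly DECREASING

Monotonically decreasing
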